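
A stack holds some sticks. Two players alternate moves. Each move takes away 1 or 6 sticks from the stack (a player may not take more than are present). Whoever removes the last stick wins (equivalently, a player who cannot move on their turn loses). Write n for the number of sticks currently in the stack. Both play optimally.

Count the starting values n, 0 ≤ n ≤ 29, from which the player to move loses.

Build the W/L table. Terminal = L. A non-terminal position is W if it has a move to some L; otherwise it is L.
n=0: no move → L
n=1: W (go to 0, an L position)
n=2: L (sole option 1(W) is W)
n=3: W (go to 2, an L position)
n=4: L (sole option 3(W) is W)
n=5: W (go to 4, an L position)
n=6: W (go to 0, an L position)
n=7: L (options 6(W), 1(W) are all W)
n=8: W (go to 7, an L position)
n=9: L (options 8(W), 3(W) are all W)
n=10: W (go to 9, an L position)
n=11: L (options 10(W), 5(W) are all W)
n=12: W (go to 11, an L position)
n=13: W (go to 7, an L position)
n=14: L (options 13(W), 8(W) are all W)
n=15: W (go to 14, an L position)
n=16: L (options 15(W), 10(W) are all W)
n=17: W (go to 16, an L position)
n=18: L (options 17(W), 12(W) are all W)
n=19: W (go to 18, an L position)
n=20: W (go to 14, an L position)
n=21: L (options 20(W), 15(W) are all W)
n=22: W (go to 21, an L position)
n=23: L (options 22(W), 17(W) are all W)
n=24: W (go to 23, an L position)
n=25: L (options 24(W), 19(W) are all W)
n=26: W (go to 25, an L position)
n=27: W (go to 21, an L position)
n=28: L (options 27(W), 22(W) are all W)
n=29: W (go to 28, an L position)
L entries with 0 ≤ n ≤ 29: n = 0, 2, 4, 7, 9, 11, 14, 16, 18, 21, 23, 25, 28; that makes 13.

13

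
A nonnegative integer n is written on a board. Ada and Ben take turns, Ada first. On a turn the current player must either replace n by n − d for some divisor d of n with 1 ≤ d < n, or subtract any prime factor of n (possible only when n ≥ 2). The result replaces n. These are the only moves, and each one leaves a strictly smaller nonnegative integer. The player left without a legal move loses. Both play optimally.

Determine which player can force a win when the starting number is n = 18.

Ada wins.

Label each position W (a win for the player to move) or L (a loss). A position with no legal move is L; any other position is W exactly when some move reaches an L, and L when every move reaches a W.
n=0: no move → L
n=1: no move → L
n=2: W (go to 0, an L position)
n=3: W (go to 0, an L position)
n=4: L (options 2(W), 3(W) are all W)
n=5: W (go to 0, an L position)
n=6: W (go to 4, an L position)
n=7: W (go to 0, an L position)
n=8: W (go to 4, an L position)
n=9: L (options 6(W), 8(W) are all W)
n=10: W (go to 9, an L position)
n=11: W (go to 0, an L position)
n=12: W (go to 9, an L position)
n=13: W (go to 0, an L position)
n=14: L (options 7(W), 12(W), 13(W) are all W)
n=15: W (go to 14, an L position)
n=16: W (go to 14, an L position)
n=17: W (go to 0, an L position)
n=18: W (go to 9, an L position)
From 18 Ada can move to 9, reaching an L position.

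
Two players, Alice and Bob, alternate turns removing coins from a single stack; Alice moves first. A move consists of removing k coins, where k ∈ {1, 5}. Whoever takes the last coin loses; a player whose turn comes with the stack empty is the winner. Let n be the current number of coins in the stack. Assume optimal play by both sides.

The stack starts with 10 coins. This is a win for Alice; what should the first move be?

Remove 1, leaving 9.

Positions with no move are W. A position that does have a move is losing for the player to move precisely when every available move leads to a winning position for the opponent. Fill in the labels:
n=0: no move; the opponent has just taken the last coin and therefore loses → W
n=1: only reaches 0(W), which is W → L
n=2: reaches L-position 1 → W
n=3: only reaches 2(W), which is W → L
n=4: reaches L-position 3 → W
n=5: only reaches 4(W), 0(W), all W → L
n=6: reaches L-position 5 → W
n=7: only reaches 6(W), 2(W), all W → L
n=8: reaches L-position 7 → W
n=9: only reaches 8(W), 4(W), all W → L
n=10: reaches L-position 9 → W
From 10, the L positions reachable in one move are: 9, 5. Any move reaching one of these is winning.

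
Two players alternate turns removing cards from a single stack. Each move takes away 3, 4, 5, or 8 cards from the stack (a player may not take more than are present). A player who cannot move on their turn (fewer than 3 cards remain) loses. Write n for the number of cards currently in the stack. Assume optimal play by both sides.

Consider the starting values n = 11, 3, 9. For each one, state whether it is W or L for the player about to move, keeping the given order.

11: L, 3: W, 9: W

Compute win/loss labels from the base case upward. A position with no move is L. Any other position is W if it can reach an L in one move, else L.
n=0: no move → L
n=1: no move → L
n=2: no move → L
n=3: can move to 0, which is L ⇒ W
n=4: can move to 1, which is L ⇒ W
n=5: can move to 2, which is L ⇒ W
n=6: can move to 2, which is L ⇒ W
n=7: can move to 2, which is L ⇒ W
n=8: can move to 0, which is L ⇒ W
n=9: can move to 1, which is L ⇒ W
n=10: can move to 2, which is L ⇒ W
n=11: moves to 8(W), 7(W), 6(W), 3(W); every one is W ⇒ L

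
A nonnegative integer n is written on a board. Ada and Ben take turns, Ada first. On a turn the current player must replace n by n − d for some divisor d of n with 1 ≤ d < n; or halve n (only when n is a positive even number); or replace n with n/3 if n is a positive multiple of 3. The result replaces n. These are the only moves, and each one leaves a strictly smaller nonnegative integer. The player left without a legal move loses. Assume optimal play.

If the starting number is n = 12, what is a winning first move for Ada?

Move to 4.

Build the W/L table. Terminal = L. A non-terminal position is W if it has a move to some L; otherwise it is L.
n=0: no move → L
n=1: no move → L
n=2: can move to 1, which is L ⇒ W
n=3: can move to 1, which is L ⇒ W
n=4: moves to 2(W), 3(W); every one is W ⇒ L
n=5: can move to 4, which is L ⇒ W
n=6: can move to 4, which is L ⇒ W
n=7: the only move is to 6(W), a W ⇒ L
n=8: can move to 4, which is L ⇒ W
n=9: moves to 3(W), 6(W), 8(W); every one is W ⇒ L
n=10: can move to 9, which is L ⇒ W
n=11: the only move is to 10(W), a W ⇒ L
n=12: can move to 4, which is L ⇒ W
From 12, the L positions reachable in one move are: 4, 9, 11. Any move reaching one of these is winning.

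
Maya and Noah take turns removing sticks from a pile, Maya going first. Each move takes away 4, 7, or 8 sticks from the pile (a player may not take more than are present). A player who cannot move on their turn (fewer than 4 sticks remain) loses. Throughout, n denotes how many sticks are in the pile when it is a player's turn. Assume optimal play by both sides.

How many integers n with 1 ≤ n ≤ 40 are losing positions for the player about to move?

Classify positions by backward induction: terminal positions (no move available) are L. From any other position, the mover wins iff some move reaches an L.
n=0: no move → L
n=1: no move → L
n=2: no move → L
n=3: no move → L
n=4: W (go to 0, an L position)
n=5: W (go to 1, an L position)
n=6: W (go to 2, an L position)
n=7: W (go to 3, an L position)
n=8: W (go to 1, an L position)
n=9: W (go to 2, an L position)
n=10: W (go to 3, an L position)
n=11: W (go to 3, an L position)
n=12: L (options 8(W), 5(W), 4(W) are all W)
n=13: L (options 9(W), 6(W), 5(W) are all W)
n=14: L (options 10(W), 7(W), 6(W) are all W)
n=15: L (options 11(W), 8(W), 7(W) are all W)
n=16: W (go to 12, an L position)
n=17: W (go to 13, an L position)
n=18: W (go to 14, an L position)
n=19: W (go to 15, an L position)
n=20: W (go to 13, an L position)
n=21: W (go to 14, an L position)
n=22: W (go to 15, an L position)
n=23: W (go to 15, an L position)
n=24: L (options 20(W), 17(W), 16(W) are all W)
n=25: L (options 21(W), 18(W), 17(W) are all W)
n=26: L (options 22(W), 19(W), 18(W) are all W)
n=27: L (options 23(W), 20(W), 19(W) are all W)
n=28: W (go to 24, an L position)
n=29: W (go to 25, an L position)
n=30: W (go to 26, an L position)
n=31: W (go to 27, an L position)
n=32: W (go to 25, an L position)
n=33: W (go to 26, an L position)
n=34: W (go to 27, an L position)
n=35: W (go to 27, an L position)
n=36: L (options 32(W), 29(W), 28(W) are all W)
n=37: L (options 33(W), 30(W), 29(W) are all W)
n=38: L (options 34(W), 31(W), 30(W) are all W)
n=39: L (options 35(W), 32(W), 31(W) are all W)
n=40: W (go to 36, an L position)
L entries with 1 ≤ n ≤ 40 (n=0 is outside the asked range and is not counted): n = 1, 2, 3, 12, 13, 14, 15, 24, 25, 26, 27, 36, 37, 38, 39; that makes 15.

15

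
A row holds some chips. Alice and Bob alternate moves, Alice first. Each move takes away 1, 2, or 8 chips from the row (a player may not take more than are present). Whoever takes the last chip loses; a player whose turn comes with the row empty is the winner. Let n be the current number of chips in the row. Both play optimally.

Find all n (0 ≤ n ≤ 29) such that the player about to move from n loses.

Compute win/loss labels from the base case upward. A position with no move is W. Any other position is W if it can reach an L in one move, else L.
n=0: no move; the opponent has just taken the last chip and therefore loses → W
n=1: only reaches 0(W), which is W → L
n=2: reaches L-position 1 → W
n=3: reaches L-position 1 → W
n=4: only reaches 3(W), 2(W), all W → L
n=5: reaches L-position 4 → W
n=6: reaches L-position 4 → W
n=7: only reaches 6(W), 5(W), all W → L
n=8: reaches L-position 7 → W
n=9: reaches L-position 7 → W
n=10: only reaches 9(W), 8(W), 2(W), all W → L
n=11: reaches L-position 10 → W
n=12: reaches L-position 10 → W
n=13: only reaches 12(W), 11(W), 5(W), all W → L
n=14: reaches L-position 13 → W
n=15: reaches L-position 13 → W
n=16: only reaches 15(W), 14(W), 8(W), all W → L
n=17: reaches L-position 16 → W
n=18: reaches L-position 16 → W
n=19: only reaches 18(W), 17(W), 11(W), all W → L
n=20: reaches L-position 19 → W
n=21: reaches L-position 19 → W
n=22: only reaches 21(W), 20(W), 14(W), all W → L
n=23: reaches L-position 22 → W
n=24: reaches L-position 22 → W
n=25: only reaches 24(W), 23(W), 17(W), all W → L
n=26: reaches L-position 25 → W
n=27: reaches L-position 25 → W
n=28: only reaches 27(W), 26(W), 20(W), all W → L
n=29: reaches L-position 28 → W
The losing starting values of n are exactly the entries labelled L in this table (10 of them).

1, 4, 7, 10, 13, 16, 19, 22, 25, 28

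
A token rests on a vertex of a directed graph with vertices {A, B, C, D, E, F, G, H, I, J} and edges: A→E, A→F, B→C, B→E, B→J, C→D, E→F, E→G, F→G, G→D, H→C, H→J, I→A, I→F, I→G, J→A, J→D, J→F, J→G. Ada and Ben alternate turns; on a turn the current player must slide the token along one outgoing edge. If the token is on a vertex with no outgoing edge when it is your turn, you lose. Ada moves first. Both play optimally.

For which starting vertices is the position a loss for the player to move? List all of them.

Compute win/loss labels from the base case upward. A position with no move is L. Any other position is W if it can reach an L in one move, else L.
Every edge goes from a vertex to one that appears earlier in the order D, G, F, E, A, C, J, B, I, H, so processing vertices in that order labels each vertex after all of its successors.
D: no outgoing edge → L
G: reaches L-position D → W
F: only reaches G(W), which is W → L
E: reaches L-position F → W
A: reaches L-position F → W
C: reaches L-position D → W
J: reaches L-position F → W
B: only reaches J(W), C(W), E(W), all W → L
I: reaches L-position F → W
H: only reaches J(W), C(W), all W → L
Reading off the rows marked L gives the requested list; there are 4 such vertices.

B, D, F, H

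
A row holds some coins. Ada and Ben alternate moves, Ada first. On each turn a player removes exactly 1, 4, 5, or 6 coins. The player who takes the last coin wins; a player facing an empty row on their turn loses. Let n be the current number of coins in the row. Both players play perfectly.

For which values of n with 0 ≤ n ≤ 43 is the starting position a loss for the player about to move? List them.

0, 2, 9, 11, 18, 20, 27, 29, 36, 38

Work bottom-up. With no move the player to move loses. Otherwise the position is W if at least one move leads to an L position for the opponent, and L if every move leads to a W.
n=0: no move → L
n=1: W (go to 0, an L position)
n=2: L (sole option 1(W) is W)
n=3: W (go to 2, an L position)
n=4: W (go to 0, an L position)
n=5: W (go to 0, an L position)
n=6: W (go to 2, an L position)
n=7: W (go to 2, an L position)
n=8: W (go to 2, an L position)
n=9: L (options 8(W), 5(W), 4(W), 3(W) are all W)
n=10: W (go to 9, an L position)
n=11: L (options 10(W), 7(W), 6(W), 5(W) are all W)
n=12: W (go to 11, an L position)
n=13: W (go to 9, an L position)
n=14: W (go to 9, an L position)
n=15: W (go to 11, an L position)
n=16: W (go to 11, an L position)
n=17: W (go to 11, an L position)
n=18: L (options 17(W), 14(W), 13(W), 12(W) are all W)
n=19: W (go to 18, an L position)
n=20: L (options 19(W), 16(W), 15(W), 14(W) are all W)
n=21: W (go to 20, an L position)
n=22: W (go to 18, an L position)
n=23: W (go to 18, an L position)
n=24: W (go to 20, an L position)
n=25: W (go to 20, an L position)
n=26: W (go to 20, an L position)
n=27: L (options 26(W), 23(W), 22(W), 21(W) are all W)
n=28: W (go to 27, an L position)
n=29: L (options 28(W), 25(W), 24(W), 23(W) are all W)
n=30: W (go to 29, an L position)
n=31: W (go to 27, an L position)
n=32: W (go to 27, an L position)
n=33: W (go to 29, an L position)
n=34: W (go to 29, an L position)
n=35: W (go to 29, an L position)
n=36: L (options 35(W), 32(W), 31(W), 30(W) are all W)
n=37: W (go to 36, an L position)
n=38: L (options 37(W), 34(W), 33(W), 32(W) are all W)
n=39: W (go to 38, an L position)
n=40: W (go to 36, an L position)
n=41: W (go to 36, an L position)
n=42: W (go to 38, an L position)
n=43: W (go to 38, an L position)
Reading off the rows marked L gives the requested list; there are 10 such values of n.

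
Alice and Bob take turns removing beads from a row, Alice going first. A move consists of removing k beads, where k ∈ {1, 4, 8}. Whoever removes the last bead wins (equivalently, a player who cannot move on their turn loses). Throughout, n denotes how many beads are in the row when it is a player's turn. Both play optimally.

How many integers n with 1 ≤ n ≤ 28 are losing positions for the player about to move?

9

Positions with no move are L. A position that does have a move is losing for the player to move precisely when every available move leads to a winning position for the opponent. Fill in the labels:
n=0: no move → L
n=1: can move to 0, which is L ⇒ W
n=2: the only move is to 1(W), a W ⇒ L
n=3: can move to 2, which is L ⇒ W
n=4: can move to 0, which is L ⇒ W
n=5: moves to 4(W), 1(W); every one is W ⇒ L
n=6: can move to 5, which is L ⇒ W
n=7: moves to 6(W), 3(W); every one is W ⇒ L
n=8: can move to 7, which is L ⇒ W
n=9: can move to 5, which is L ⇒ W
n=10: can move to 2, which is L ⇒ W
n=11: can move to 7, which is L ⇒ W
n=12: moves to 11(W), 8(W), 4(W); every one is W ⇒ L
n=13: can move to 12, which is L ⇒ W
n=14: moves to 13(W), 10(W), 6(W); every one is W ⇒ L
n=15: can move to 14, which is L ⇒ W
n=16: can move to 12, which is L ⇒ W
n=17: moves to 16(W), 13(W), 9(W); every one is W ⇒ L
n=18: can move to 17, which is L ⇒ W
n=19: moves to 18(W), 15(W), 11(W); every one is W ⇒ L
n=20: can move to 19, which is L ⇒ W
n=21: can move to 17, which is L ⇒ W
n=22: can move to 14, which is L ⇒ W
n=23: can move to 19, which is L ⇒ W
n=24: moves to 23(W), 20(W), 16(W); every one is W ⇒ L
n=25: can move to 24, which is L ⇒ W
n=26: moves to 25(W), 22(W), 18(W); every one is W ⇒ L
n=27: can move to 26, which is L ⇒ W
n=28: can move to 24, which is L ⇒ W
L entries with 1 ≤ n ≤ 28 (n=0 is outside the asked range and is not counted): n = 2, 5, 7, 12, 14, 17, 19, 24, 26; that makes 9.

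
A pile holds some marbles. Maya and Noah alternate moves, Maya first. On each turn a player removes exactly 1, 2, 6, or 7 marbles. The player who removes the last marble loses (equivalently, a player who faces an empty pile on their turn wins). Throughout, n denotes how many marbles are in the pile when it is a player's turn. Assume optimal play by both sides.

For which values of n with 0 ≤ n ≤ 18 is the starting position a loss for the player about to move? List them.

Use the standard recursion: the mover wins at a terminal position; elsewhere, the mover wins exactly when some move hands the opponent an L position.
n=0: no move; the opponent has just taken the last marble and therefore loses → W
n=1: →0(W) only, which is W, so L
n=2: →1(L), so W
n=3: →1(L), so W
n=4: →3(W), 2(W) — all W, so L
n=5: →4(L), so W
n=6: →4(L), so W
n=7: →1(L), so W
n=8: →1(L), so W
n=9: →8(W), 7(W), 3(W), 2(W) — all W, so L
n=10: →9(L), so W
n=11: →9(L), so W
n=12: →11(W), 10(W), 6(W), 5(W) — all W, so L
n=13: →12(L), so W
n=14: →12(L), so W
n=15: →9(L), so W
n=16: →9(L), so W
n=17: →16(W), 15(W), 11(W), 10(W) — all W, so L
n=18: →17(L), so W
The losing starting values of n are exactly the entries labelled L in this table (5 of them).

1, 4, 9, 12, 17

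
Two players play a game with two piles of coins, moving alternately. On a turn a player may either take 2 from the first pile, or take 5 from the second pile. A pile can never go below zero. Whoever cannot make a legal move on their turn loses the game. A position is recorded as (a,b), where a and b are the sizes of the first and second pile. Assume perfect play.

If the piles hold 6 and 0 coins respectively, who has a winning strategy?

The first player wins.

Compute win/loss labels from the base case upward. A position with no move is L. Any other position is W if it can reach an L in one move, else L.
No move ever increases a pile, so every position that can arise here has a ≤ 6 and b ≤ 0; it is enough to label the cells with 0 ≤ a ≤ 6 and 0 ≤ b ≤ 0.
Every move lowers a or b (never raises either), so fill the grid row by row in increasing a, and left to right within a row: each cell's successors are then already labelled.
      b=0
a=0:    L
a=1:    L
a=2:    W
a=3:    W
a=4:    L
a=5:    L
a=6:    W
Cells with no legal move (terminal, hence L): (0,0), (1,0).
The remaining L cells, each justified by listing all of its moves:
(4,0): L (sole option (2,0)(W) is W)
(5,0): L (sole option (3,0)(W) is W)
Every other cell has at least one move into one of the L cells above, so it is W.
From (6,0) the player to move can move to (4,0), reaching an L position.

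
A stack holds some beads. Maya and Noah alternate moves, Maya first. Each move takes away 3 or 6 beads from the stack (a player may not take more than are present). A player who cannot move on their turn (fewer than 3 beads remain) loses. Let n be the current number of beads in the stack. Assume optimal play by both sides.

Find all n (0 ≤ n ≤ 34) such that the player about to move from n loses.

0, 1, 2, 9, 10, 11, 18, 19, 20, 27, 28, 29

Classify positions by backward induction: terminal positions (no move available) are L. From any other position, the mover wins iff some move reaches an L.
n=0: no move → L
n=1: no move → L
n=2: no move → L
n=3: reaches L-position 0 → W
n=4: reaches L-position 1 → W
n=5: reaches L-position 2 → W
n=6: reaches L-position 0 → W
n=7: reaches L-position 1 → W
n=8: reaches L-position 2 → W
n=9: only reaches 6(W), 3(W), all W → L
n=10: only reaches 7(W), 4(W), all W → L
n=11: only reaches 8(W), 5(W), all W → L
n=12: reaches L-position 9 → W
n=13: reaches L-position 10 → W
n=14: reaches L-position 11 → W
n=15: reaches L-position 9 → W
n=16: reaches L-position 10 → W
n=17: reaches L-position 11 → W
n=18: only reaches 15(W), 12(W), all W → L
n=19: only reaches 16(W), 13(W), all W → L
n=20: only reaches 17(W), 14(W), all W → L
n=21: reaches L-position 18 → W
n=22: reaches L-position 19 → W
n=23: reaches L-position 20 → W
n=24: reaches L-position 18 → W
n=25: reaches L-position 19 → W
n=26: reaches L-position 20 → W
n=27: only reaches 24(W), 21(W), all W → L
n=28: only reaches 25(W), 22(W), all W → L
n=29: only reaches 26(W), 23(W), all W → L
n=30: reaches L-position 27 → W
n=31: reaches L-position 28 → W
n=32: reaches L-position 29 → W
n=33: reaches L-position 27 → W
n=34: reaches L-position 28 → W
The losing starting values of n are exactly the entries labelled L in this table (12 of them).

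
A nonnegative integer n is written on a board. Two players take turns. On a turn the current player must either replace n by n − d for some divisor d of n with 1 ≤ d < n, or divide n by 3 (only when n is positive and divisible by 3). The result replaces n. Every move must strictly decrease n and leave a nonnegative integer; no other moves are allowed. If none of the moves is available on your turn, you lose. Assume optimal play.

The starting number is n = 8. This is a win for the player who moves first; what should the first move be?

Move to 4.

Use the standard recursion: the mover loses at a terminal position; elsewhere, the mover wins exactly when some move hands the opponent an L position.
n=0: no move → L
n=1: no move → L
n=2: reaches L-position 1 → W
n=3: reaches L-position 1 → W
n=4: only reaches 2(W), 3(W), all W → L
n=5: reaches L-position 4 → W
n=6: reaches L-position 4 → W
n=7: only reaches 6(W), which is W → L
n=8: reaches L-position 4 → W
From 8, the L positions reachable in one move are: 4, 7. Any move reaching one of these is winning.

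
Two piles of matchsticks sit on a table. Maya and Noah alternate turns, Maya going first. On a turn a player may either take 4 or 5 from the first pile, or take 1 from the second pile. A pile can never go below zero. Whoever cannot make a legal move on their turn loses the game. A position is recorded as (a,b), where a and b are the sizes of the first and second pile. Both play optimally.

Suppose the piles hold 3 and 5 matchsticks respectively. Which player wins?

Maya wins.

Work bottom-up. With no move the player to move loses. Otherwise the position is W if at least one move leads to an L position for the opponent, and L if every move leads to a W.
No move ever increases a pile, so every position that can arise here has a ≤ 3 and b ≤ 5; it is enough to label the cells with 0 ≤ a ≤ 3 and 0 ≤ b ≤ 5.
Every move lowers a or b (never raises either), so fill the grid row by row in increasing a, and left to right within a row: each cell's successors are then already labelled.
      b=0  b=1  b=2  b=3  b=4  b=5
a=0:    L    W    L    W    L    W
a=1:    L    W    L    W    L    W
a=2:    L    W    L    W    L    W
a=3:    L    W    L    W    L    W
Cells with no legal move (terminal, hence L): (0,0), (1,0), (2,0), (3,0).
The remaining L cells, each justified by listing all of its moves:
(0,2): →(0,1)(W) only, which is W, so L
(0,4): →(0,3)(W) only, which is W, so L
(1,2): →(1,1)(W) only, which is W, so L
(1,4): →(1,3)(W) only, which is W, so L
(2,2): →(2,1)(W) only, which is W, so L
(2,4): →(2,3)(W) only, which is W, so L
(3,2): →(3,1)(W) only, which is W, so L
(3,4): →(3,3)(W) only, which is W, so L
Every other cell has at least one move into one of the L cells above, so it is W.
From (3,5) Maya can move to (3,4), reaching an L position.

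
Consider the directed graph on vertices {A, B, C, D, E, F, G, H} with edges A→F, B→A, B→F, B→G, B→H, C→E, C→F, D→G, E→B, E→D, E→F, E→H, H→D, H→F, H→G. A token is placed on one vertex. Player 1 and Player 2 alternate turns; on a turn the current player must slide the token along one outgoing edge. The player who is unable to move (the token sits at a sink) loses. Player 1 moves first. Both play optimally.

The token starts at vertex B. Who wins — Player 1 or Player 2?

Player 1 wins.

Work bottom-up. With no move the player to move loses. Otherwise the position is W if at least one move leads to an L position for the opponent, and L if every move leads to a W.
Every edge goes from a vertex to one that appears earlier in the order F, G, D, A, H, B, E, C, so processing vertices in that order labels each vertex after all of its successors.
F: no outgoing edge → L
G: no outgoing edge → L
D: W (go to G, an L position)
A: W (go to F, an L position)
H: W (go to G, an L position)
B: W (go to G, an L position)
E: W (go to F, an L position)
C: W (go to F, an L position)
The starting position B is W: Player 1 should move to G, handing over an L position.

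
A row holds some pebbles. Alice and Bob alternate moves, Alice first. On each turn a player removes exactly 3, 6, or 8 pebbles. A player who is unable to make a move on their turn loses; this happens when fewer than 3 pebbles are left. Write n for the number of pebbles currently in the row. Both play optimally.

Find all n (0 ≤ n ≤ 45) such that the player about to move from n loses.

0, 1, 2, 11, 12, 13, 22, 23, 24, 33, 34, 35, 44, 45

Classify positions by backward induction: terminal positions (no move available) are L. From any other position, the mover wins iff some move reaches an L.
n=0: no move → L
n=1: no move → L
n=2: no move → L
n=3: reaches L-position 0 → W
n=4: reaches L-position 1 → W
n=5: reaches L-position 2 → W
n=6: reaches L-position 0 → W
n=7: reaches L-position 1 → W
n=8: reaches L-position 2 → W
n=9: reaches L-position 1 → W
n=10: reaches L-position 2 → W
n=11: only reaches 8(W), 5(W), 3(W), all W → L
n=12: only reaches 9(W), 6(W), 4(W), all W → L
n=13: only reaches 10(W), 7(W), 5(W), all W → L
n=14: reaches L-position 11 → W
n=15: reaches L-position 12 → W
n=16: reaches L-position 13 → W
n=17: reaches L-position 11 → W
n=18: reaches L-position 12 → W
n=19: reaches L-position 13 → W
n=20: reaches L-position 12 → W
n=21: reaches L-position 13 → W
n=22: only reaches 19(W), 16(W), 14(W), all W → L
n=23: only reaches 20(W), 17(W), 15(W), all W → L
n=24: only reaches 21(W), 18(W), 16(W), all W → L
n=25: reaches L-position 22 → W
n=26: reaches L-position 23 → W
n=27: reaches L-position 24 → W
n=28: reaches L-position 22 → W
n=29: reaches L-position 23 → W
n=30: reaches L-position 24 → W
n=31: reaches L-position 23 → W
n=32: reaches L-position 24 → W
n=33: only reaches 30(W), 27(W), 25(W), all W → L
n=34: only reaches 31(W), 28(W), 26(W), all W → L
n=35: only reaches 32(W), 29(W), 27(W), all W → L
n=36: reaches L-position 33 → W
n=37: reaches L-position 34 → W
n=38: reaches L-position 35 → W
n=39: reaches L-position 33 → W
n=40: reaches L-position 34 → W
n=41: reaches L-position 35 → W
n=42: reaches L-position 34 → W
n=43: reaches L-position 35 → W
n=44: only reaches 41(W), 38(W), 36(W), all W → L
n=45: only reaches 42(W), 39(W), 37(W), all W → L
Reading off the rows marked L gives the requested list; there are 14 such values of n.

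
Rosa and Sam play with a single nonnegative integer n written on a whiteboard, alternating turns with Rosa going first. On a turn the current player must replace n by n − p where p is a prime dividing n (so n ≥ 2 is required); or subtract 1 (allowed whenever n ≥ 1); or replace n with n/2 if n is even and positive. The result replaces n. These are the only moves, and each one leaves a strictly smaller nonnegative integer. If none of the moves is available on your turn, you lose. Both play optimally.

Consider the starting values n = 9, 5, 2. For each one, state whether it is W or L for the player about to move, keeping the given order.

Compute win/loss labels from the base case upward. A position with no move is L. Any other position is W if it can reach an L in one move, else L.
n=0: no move → L
n=1: W (go to 0, an L position)
n=2: W (go to 0, an L position)
n=3: W (go to 0, an L position)
n=4: L (options 2(W), 3(W) are all W)
n=5: W (go to 0, an L position)
n=6: W (go to 4, an L position)
n=7: W (go to 0, an L position)
n=8: W (go to 4, an L position)
n=9: L (options 6(W), 8(W) are all W)

9: L, 5: W, 2: W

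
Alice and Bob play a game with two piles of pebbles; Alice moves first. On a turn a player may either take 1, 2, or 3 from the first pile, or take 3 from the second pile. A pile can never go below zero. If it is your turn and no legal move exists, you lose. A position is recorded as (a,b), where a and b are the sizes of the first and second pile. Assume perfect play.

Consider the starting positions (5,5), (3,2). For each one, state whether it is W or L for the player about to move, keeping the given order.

Use the standard recursion: the mover loses at a terminal position; elsewhere, the mover wins exactly when some move hands the opponent an L position.
No move ever increases a pile, so every position that can arise here has a ≤ 5 and b ≤ 5; it is enough to label the cells with 0 ≤ a ≤ 5 and 0 ≤ b ≤ 5.
Every move lowers a or b (never raises either), so fill the grid row by row in increasing a, and left to right within a row: each cell's successors are then already labelled.
      b=0  b=1  b=2  b=3  b=4  b=5
a=0:    L    L    L    W    W    W
a=1:    W    W    W    L    L    L
a=2:    W    W    W    W    W    W
a=3:    W    W    W    W    W    W
a=4:    L    L    L    W    W    W
a=5:    W    W    W    L    L    L
Cells with no legal move (terminal, hence L): (0,0), (0,1), (0,2).
The remaining L cells, each justified by listing all of its moves:
(1,3): moves to (0,3)(W), (1,0)(W); every one is W ⇒ L
(1,4): moves to (0,4)(W), (1,1)(W); every one is W ⇒ L
(1,5): moves to (0,5)(W), (1,2)(W); every one is W ⇒ L
(4,0): moves to (3,0)(W), (2,0)(W), (1,0)(W); every one is W ⇒ L
(4,1): moves to (3,1)(W), (2,1)(W), (1,1)(W); every one is W ⇒ L
(4,2): moves to (3,2)(W), (2,2)(W), (1,2)(W); every one is W ⇒ L
(5,3): moves to (4,3)(W), (3,3)(W), (2,3)(W), (5,0)(W); every one is W ⇒ L
(5,4): moves to (4,4)(W), (3,4)(W), (2,4)(W), (5,1)(W); every one is W ⇒ L
(5,5): moves to (4,5)(W), (3,5)(W), (2,5)(W), (5,2)(W); every one is W ⇒ L
Every other cell has at least one move into one of the L cells above, so it is W.
(5,5): one of the L cells justified above, so L
(3,2): the move to (0,2) reaches an L cell, so W

(5,5): L, (3,2): W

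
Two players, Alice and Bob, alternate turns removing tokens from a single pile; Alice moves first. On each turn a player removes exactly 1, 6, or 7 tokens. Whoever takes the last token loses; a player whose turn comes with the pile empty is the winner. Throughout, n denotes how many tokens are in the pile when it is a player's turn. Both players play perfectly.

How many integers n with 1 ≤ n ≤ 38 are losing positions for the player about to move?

Work bottom-up. With no move the player to move wins. Otherwise the position is W if at least one move leads to an L position for the opponent, and L if every move leads to a W.
n=0: no move; the opponent has just taken the last token and therefore loses → W
n=1: L (sole option 0(W) is W)
n=2: W (go to 1, an L position)
n=3: L (sole option 2(W) is W)
n=4: W (go to 3, an L position)
n=5: L (sole option 4(W) is W)
n=6: W (go to 5, an L position)
n=7: W (go to 1, an L position)
n=8: W (go to 1, an L position)
n=9: W (go to 3, an L position)
n=10: W (go to 3, an L position)
n=11: W (go to 5, an L position)
n=12: W (go to 5, an L position)
n=13: L (options 12(W), 7(W), 6(W) are all W)
n=14: W (go to 13, an L position)
n=15: L (options 14(W), 9(W), 8(W) are all W)
n=16: W (go to 15, an L position)
n=17: L (options 16(W), 11(W), 10(W) are all W)
n=18: W (go to 17, an L position)
n=19: W (go to 13, an L position)
n=20: W (go to 13, an L position)
n=21: W (go to 15, an L position)
n=22: W (go to 15, an L position)
n=23: W (go to 17, an L position)
n=24: W (go to 17, an L position)
n=25: L (options 24(W), 19(W), 18(W) are all W)
n=26: W (go to 25, an L position)
n=27: L (options 26(W), 21(W), 20(W) are all W)
n=28: W (go to 27, an L position)
n=29: L (options 28(W), 23(W), 22(W) are all W)
n=30: W (go to 29, an L position)
n=31: W (go to 25, an L position)
n=32: W (go to 25, an L position)
n=33: W (go to 27, an L position)
n=34: W (go to 27, an L position)
n=35: W (go to 29, an L position)
n=36: W (go to 29, an L position)
n=37: L (options 36(W), 31(W), 30(W) are all W)
n=38: W (go to 37, an L position)
L entries with 1 ≤ n ≤ 38 (the range starts at n=1): n = 1, 3, 5, 13, 15, 17, 25, 27, 29, 37; that makes 10.

10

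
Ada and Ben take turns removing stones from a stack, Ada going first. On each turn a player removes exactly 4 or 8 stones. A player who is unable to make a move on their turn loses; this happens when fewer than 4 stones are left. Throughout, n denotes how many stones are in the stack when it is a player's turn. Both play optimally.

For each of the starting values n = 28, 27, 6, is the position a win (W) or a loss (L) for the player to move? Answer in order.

28: W, 27: L, 6: W

Build the W/L table. Terminal = L. A non-terminal position is W if it has a move to some L; otherwise it is L.
n=0: no move → L
n=1: no move → L
n=2: no move → L
n=3: no move → L
n=4: W (go to 0, an L position)
n=5: W (go to 1, an L position)
n=6: W (go to 2, an L position)
n=7: W (go to 3, an L position)
n=8: W (go to 0, an L position)
n=9: W (go to 1, an L position)
n=10: W (go to 2, an L position)
n=11: W (go to 3, an L position)
n=12: L (options 8(W), 4(W) are all W)
n=13: L (options 9(W), 5(W) are all W)
n=14: L (options 10(W), 6(W) are all W)
n=15: L (options 11(W), 7(W) are all W)
n=16: W (go to 12, an L position)
n=17: W (go to 13, an L position)
n=18: W (go to 14, an L position)
n=19: W (go to 15, an L position)
n=20: W (go to 12, an L position)
n=21: W (go to 13, an L position)
n=22: W (go to 14, an L position)
n=23: W (go to 15, an L position)
n=24: L (options 20(W), 16(W) are all W)
n=25: L (options 21(W), 17(W) are all W)
n=26: L (options 22(W), 18(W) are all W)
n=27: L (options 23(W), 19(W) are all W)
n=28: W (go to 24, an L position)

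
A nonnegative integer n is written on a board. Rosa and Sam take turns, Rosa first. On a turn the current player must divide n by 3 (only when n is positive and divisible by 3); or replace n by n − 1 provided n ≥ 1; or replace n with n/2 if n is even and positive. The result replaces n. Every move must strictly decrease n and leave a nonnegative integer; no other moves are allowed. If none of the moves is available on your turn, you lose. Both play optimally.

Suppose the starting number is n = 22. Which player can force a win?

Rosa wins.

Use the standard recursion: the mover loses at a terminal position; elsewhere, the mover wins exactly when some move hands the opponent an L position.
n=0: no move → L
n=1: reaches L-position 0 → W
n=2: only reaches 1(W), which is W → L
n=3: reaches L-position 2 → W
n=4: reaches L-position 2 → W
n=5: only reaches 4(W), which is W → L
n=6: reaches L-position 2 → W
n=7: only reaches 6(W), which is W → L
n=8: reaches L-position 7 → W
n=9: only reaches 3(W), 8(W), all W → L
n=10: reaches L-position 5 → W
n=11: only reaches 10(W), which is W → L
n=12: reaches L-position 11 → W
n=13: only reaches 12(W), which is W → L
n=14: reaches L-position 7 → W
n=15: reaches L-position 5 → W
n=16: only reaches 8(W), 15(W), all W → L
n=17: reaches L-position 16 → W
n=18: reaches L-position 9 → W
n=19: only reaches 18(W), which is W → L
n=20: reaches L-position 19 → W
n=21: reaches L-position 7 → W
n=22: reaches L-position 11 → W
The starting position 22 is W: Rosa should move to 11, handing over an L position.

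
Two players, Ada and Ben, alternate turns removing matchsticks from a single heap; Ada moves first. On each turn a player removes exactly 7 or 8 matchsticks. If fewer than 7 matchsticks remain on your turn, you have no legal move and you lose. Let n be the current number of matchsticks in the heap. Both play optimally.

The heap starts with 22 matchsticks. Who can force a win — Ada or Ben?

Compute win/loss labels from the base case upward. A position with no move is L. Any other position is W if it can reach an L in one move, else L.
n=0: no move → L
n=1: no move → L
n=2: no move → L
n=3: no move → L
n=4: no move → L
n=5: no move → L
n=6: no move → L
n=7: W (go to 0, an L position)
n=8: W (go to 1, an L position)
n=9: W (go to 2, an L position)
n=10: W (go to 3, an L position)
n=11: W (go to 4, an L position)
n=12: W (go to 5, an L position)
n=13: W (go to 6, an L position)
n=14: W (go to 6, an L position)
n=15: L (options 8(W), 7(W) are all W)
n=16: L (options 9(W), 8(W) are all W)
n=17: L (options 10(W), 9(W) are all W)
n=18: L (options 11(W), 10(W) are all W)
n=19: L (options 12(W), 11(W) are all W)
n=20: L (options 13(W), 12(W) are all W)
n=21: L (options 14(W), 13(W) are all W)
n=22: W (go to 15, an L position)
The starting position 22 is W: Ada should remove 7, leaving 15, handing over an L position.

Ada wins.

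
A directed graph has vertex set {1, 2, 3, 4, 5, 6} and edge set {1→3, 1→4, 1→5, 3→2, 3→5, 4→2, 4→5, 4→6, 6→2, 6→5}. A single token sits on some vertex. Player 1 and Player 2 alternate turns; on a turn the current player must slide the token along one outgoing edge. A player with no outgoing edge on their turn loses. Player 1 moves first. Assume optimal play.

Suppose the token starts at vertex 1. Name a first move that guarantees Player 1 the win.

Move to 5.

Positions with no move are L. A position that does have a move is losing for the player to move precisely when every available move leads to a winning position for the opponent. Fill in the labels:
Every edge goes from a vertex to one that appears earlier in the order 5, 2, 3, 6, 4, 1, so processing vertices in that order labels each vertex after all of its successors.
5: no outgoing edge → L
2: no outgoing edge → L
3: →2(L), so W
6: →2(L), so W
4: →2(L), so W
1: →5(L), so W
From 1, the L positions reachable in one move are: 5.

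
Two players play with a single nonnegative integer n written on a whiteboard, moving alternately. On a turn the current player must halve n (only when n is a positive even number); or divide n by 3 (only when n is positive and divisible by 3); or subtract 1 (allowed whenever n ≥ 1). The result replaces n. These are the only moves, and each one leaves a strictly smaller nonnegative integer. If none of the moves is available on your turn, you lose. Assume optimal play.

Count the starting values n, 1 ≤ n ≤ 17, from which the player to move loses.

7

Compute win/loss labels from the base case upward. A position with no move is L. Any other position is W if it can reach an L in one move, else L.
n=0: no move → L
n=1: W (go to 0, an L position)
n=2: L (sole option 1(W) is W)
n=3: W (go to 2, an L position)
n=4: W (go to 2, an L position)
n=5: L (sole option 4(W) is W)
n=6: W (go to 2, an L position)
n=7: L (sole option 6(W) is W)
n=8: W (go to 7, an L position)
n=9: L (options 3(W), 8(W) are all W)
n=10: W (go to 5, an L position)
n=11: L (sole option 10(W) is W)
n=12: W (go to 11, an L position)
n=13: L (sole option 12(W) is W)
n=14: W (go to 7, an L position)
n=15: W (go to 5, an L position)
n=16: L (options 8(W), 15(W) are all W)
n=17: W (go to 16, an L position)
L entries with 1 ≤ n ≤ 17 (n=0 is outside the asked range and is not counted): n = 2, 5, 7, 9, 11, 13, 16; that makes 7.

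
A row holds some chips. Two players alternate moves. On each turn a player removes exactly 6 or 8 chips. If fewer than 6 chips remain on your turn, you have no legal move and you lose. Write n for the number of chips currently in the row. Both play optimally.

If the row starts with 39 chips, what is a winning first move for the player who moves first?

Remove 6, leaving 33.

Use the standard recursion: the mover loses at a terminal position; elsewhere, the mover wins exactly when some move hands the opponent an L position.
n=0: no move → L
n=1: no move → L
n=2: no move → L
n=3: no move → L
n=4: no move → L
n=5: no move → L
n=6: W (go to 0, an L position)
n=7: W (go to 1, an L position)
n=8: W (go to 2, an L position)
n=9: W (go to 3, an L position)
n=10: W (go to 4, an L position)
n=11: W (go to 5, an L position)
n=12: W (go to 4, an L position)
n=13: W (go to 5, an L position)
n=14: L (options 8(W), 6(W) are all W)
n=15: L (options 9(W), 7(W) are all W)
n=16: L (options 10(W), 8(W) are all W)
n=17: L (options 11(W), 9(W) are all W)
n=18: L (options 12(W), 10(W) are all W)
n=19: L (options 13(W), 11(W) are all W)
n=20: W (go to 14, an L position)
n=21: W (go to 15, an L position)
n=22: W (go to 16, an L position)
n=23: W (go to 17, an L position)
n=24: W (go to 18, an L position)
n=25: W (go to 19, an L position)
n=26: W (go to 18, an L position)
n=27: W (go to 19, an L position)
n=28: L (options 22(W), 20(W) are all W)
n=29: L (options 23(W), 21(W) are all W)
n=30: L (options 24(W), 22(W) are all W)
n=31: L (options 25(W), 23(W) are all W)
n=32: L (options 26(W), 24(W) are all W)
n=33: L (options 27(W), 25(W) are all W)
n=34: W (go to 28, an L position)
n=35: W (go to 29, an L position)
n=36: W (go to 30, an L position)
n=37: W (go to 31, an L position)
n=38: W (go to 32, an L position)
n=39: W (go to 33, an L position)
From 39, the L positions reachable in one move are: 33, 31. Any move reaching one of these is winning.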